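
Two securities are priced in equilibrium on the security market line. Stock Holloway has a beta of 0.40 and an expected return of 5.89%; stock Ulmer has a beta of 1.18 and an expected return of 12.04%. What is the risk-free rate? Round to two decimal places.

Both satisfy E(R) = R_f + β·MRP, so the slope of the SML is
MRP = (12.04% − 5.89%) / (1.18 − 0.40) = 6.15% / 0.78 = 7.8846%
R_f = E(R_Holloway) − β_Holloway·MRP = 5.89% − 0.40 × 7.8846% = 2.7362%

2.74%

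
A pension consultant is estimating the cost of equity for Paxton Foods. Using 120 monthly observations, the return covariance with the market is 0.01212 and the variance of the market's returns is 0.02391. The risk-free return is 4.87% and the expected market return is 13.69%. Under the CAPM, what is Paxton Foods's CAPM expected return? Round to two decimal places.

β = Cov(R_i, R_m) / Var(R_m) = 0.01212 / 0.02391 = 0.5069
MRP = 13.69% − 4.87% = 8.82%
E(R) = R_f + β × MRP = 4.87% + 0.5069 × 8.82% = 9.34%

9.34%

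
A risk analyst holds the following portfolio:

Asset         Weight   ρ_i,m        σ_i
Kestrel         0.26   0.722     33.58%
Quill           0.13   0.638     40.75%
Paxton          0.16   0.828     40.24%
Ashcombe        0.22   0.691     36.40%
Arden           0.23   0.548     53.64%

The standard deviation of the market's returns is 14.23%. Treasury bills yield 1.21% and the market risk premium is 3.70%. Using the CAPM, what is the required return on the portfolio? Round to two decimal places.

β_Kestrel = 0.722 × 33.58% / 14.23% = 1.7038
β_Quill = 0.638 × 40.75% / 14.23% = 1.8270
β_Paxton = 0.828 × 40.24% / 14.23% = 2.3414
β_Ashcombe = 0.691 × 36.40% / 14.23% = 1.7676
β_Arden = 0.548 × 53.64% / 14.23% = 2.0657
β_P = Σ w_i β_i = 0.26×1.7038 + 0.13×1.8270 + 0.16×2.3414 + 0.22×1.7676 + 0.23×2.0657 = 1.9191
E(R_P) = R_f + β_P × MRP = 1.21% + 1.9191 × 3.70% = 8.31%

8.31%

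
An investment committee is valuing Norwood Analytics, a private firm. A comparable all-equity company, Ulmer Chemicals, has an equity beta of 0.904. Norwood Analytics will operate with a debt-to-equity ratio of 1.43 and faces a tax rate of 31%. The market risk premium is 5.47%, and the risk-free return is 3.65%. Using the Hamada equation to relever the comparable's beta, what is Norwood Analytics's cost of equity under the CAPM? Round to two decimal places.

13.47%

β_L = β_U × [1 + (1 − t)(D/E)] = 0.904 × [1 + (1 − 0.31) × 1.43]
    = 0.904 × [1 + 0.69 × 1.43] = 0.904 × 1.9867 = 1.7960
E(R) = R_f + β_L × MRP = 3.65% + 1.7960 × 5.47% = 13.47%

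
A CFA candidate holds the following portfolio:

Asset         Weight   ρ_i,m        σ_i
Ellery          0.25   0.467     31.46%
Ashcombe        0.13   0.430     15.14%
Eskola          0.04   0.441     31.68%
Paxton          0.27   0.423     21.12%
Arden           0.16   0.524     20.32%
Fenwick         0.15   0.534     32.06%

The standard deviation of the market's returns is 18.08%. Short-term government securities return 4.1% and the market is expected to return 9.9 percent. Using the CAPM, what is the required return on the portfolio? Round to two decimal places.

7.87%

β_Ellery = 0.467 × 31.46% / 18.08% = 0.8126
β_Ashcombe = 0.430 × 15.14% / 18.08% = 0.3601
β_Eskola = 0.441 × 31.68% / 18.08% = 0.7727
β_Paxton = 0.423 × 21.12% / 18.08% = 0.4941
β_Arden = 0.524 × 20.32% / 18.08% = 0.5889
β_Fenwick = 0.534 × 32.06% / 18.08% = 0.9469
β_P = Σ w_i β_i = 0.25×0.8126 + 0.13×0.3601 + 0.04×0.7727 + 0.27×0.4941 + 0.16×0.5889 + 0.15×0.9469 = 0.6505
MRP = 9.9% − 4.1% = 5.80%
E(R_P) = R_f + β_P × MRP = 4.1% + 0.6505 × 5.8% = 7.87%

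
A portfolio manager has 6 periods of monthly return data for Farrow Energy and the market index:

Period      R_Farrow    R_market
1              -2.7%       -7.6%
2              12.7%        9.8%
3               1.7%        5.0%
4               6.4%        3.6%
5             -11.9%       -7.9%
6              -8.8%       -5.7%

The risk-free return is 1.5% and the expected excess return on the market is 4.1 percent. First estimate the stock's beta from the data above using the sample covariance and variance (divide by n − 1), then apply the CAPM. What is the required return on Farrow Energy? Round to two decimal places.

Mean R_i = (-2.7 + 12.7 + 1.7 + 6.4 − 11.9 − 8.8) / 6 = -0.4333%
Mean R_m = (-7.6 + 9.8 + 5.0 + 3.6 − 7.9 − 5.7) / 6 = -0.4667%
Σ(R_i − R̄_i)(R_m − R̄_m) = 319.4767  ⇒  Cov = 319.4767 / 5 = 63.8953
Σ(R_m − R̄_m)² = 285.3533  ⇒  Var(R_m) = 285.3533 / 5 = 57.0707
β = Cov / Var(R_m) = 63.8953 / 57.0707 = 1.1196
E(R) = R_f + β × MRP = 1.5% + 1.1196 × 4.1% = 6.09%

6.09%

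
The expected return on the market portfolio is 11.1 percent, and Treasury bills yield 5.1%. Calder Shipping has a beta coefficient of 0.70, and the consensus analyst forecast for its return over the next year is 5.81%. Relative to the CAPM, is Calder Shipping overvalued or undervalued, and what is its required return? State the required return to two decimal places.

Overvalued; required return 9.30%

MRP = 11.1% − 5.1% = 6.00%
Required return = R_f + β·MRP = 5.1% + 0.70 × 6.0% = 9.30%
Forecast 5.81% < required 9.30% → the stock plots below the SML → overvalued.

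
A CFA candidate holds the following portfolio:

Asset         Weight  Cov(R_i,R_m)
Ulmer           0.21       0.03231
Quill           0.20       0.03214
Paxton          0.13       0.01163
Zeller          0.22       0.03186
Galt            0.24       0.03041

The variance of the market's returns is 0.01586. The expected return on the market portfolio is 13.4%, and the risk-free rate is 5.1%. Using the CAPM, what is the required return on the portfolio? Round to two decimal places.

β_Ulmer = 0.03231 / 0.01586 = 2.0372
β_Quill = 0.03214 / 0.01586 = 2.0265
β_Paxton = 0.01163 / 0.01586 = 0.7333
β_Zeller = 0.03186 / 0.01586 = 2.0088
β_Galt = 0.03041 / 0.01586 = 1.9174
β_P = Σ w_i β_i = 0.21×2.0372 + 0.20×2.0265 + 0.13×0.7333 + 0.22×2.0088 + 0.24×1.9174 = 1.8306
MRP = 13.4% − 5.1% = 8.30%
E(R_P) = R_f + β_P × MRP = 5.1% + 1.8306 × 8.3% = 20.29%

20.29%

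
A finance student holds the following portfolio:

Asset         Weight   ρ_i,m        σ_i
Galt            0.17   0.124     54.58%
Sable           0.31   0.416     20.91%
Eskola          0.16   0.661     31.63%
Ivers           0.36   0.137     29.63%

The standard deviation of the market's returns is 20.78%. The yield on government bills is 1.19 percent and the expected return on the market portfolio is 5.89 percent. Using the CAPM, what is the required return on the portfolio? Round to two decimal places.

3.15%

β_Galt = 0.124 × 54.58% / 20.78% = 0.3257
β_Sable = 0.416 × 20.91% / 20.78% = 0.4186
β_Eskola = 0.661 × 31.63% / 20.78% = 1.0061
β_Ivers = 0.137 × 29.63% / 20.78% = 0.1953
β_P = Σ w_i β_i = 0.17×0.3257 + 0.31×0.4186 + 0.16×1.0061 + 0.36×0.1953 = 0.4164
MRP = 5.89% − 1.19% = 4.70%
E(R_P) = R_f + β_P × MRP = 1.19% + 0.4164 × 4.70% = 3.15%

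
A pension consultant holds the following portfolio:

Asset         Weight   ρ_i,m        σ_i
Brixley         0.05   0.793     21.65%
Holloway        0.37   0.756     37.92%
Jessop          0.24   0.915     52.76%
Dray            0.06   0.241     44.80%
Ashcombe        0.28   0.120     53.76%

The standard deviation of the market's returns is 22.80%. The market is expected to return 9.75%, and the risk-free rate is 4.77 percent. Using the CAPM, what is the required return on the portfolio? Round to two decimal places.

10.34%

β_Brixley = 0.793 × 21.65% / 22.80% = 0.7530
β_Holloway = 0.756 × 37.92% / 22.80% = 1.2573
β_Jessop = 0.915 × 52.76% / 22.80% = 2.1173
β_Dray = 0.241 × 44.80% / 22.80% = 0.4735
β_Ashcombe = 0.120 × 53.76% / 22.80% = 0.2829
β_P = Σ w_i β_i = 0.05×0.7530 + 0.37×1.2573 + 0.24×2.1173 + 0.06×0.4735 + 0.28×0.2829 = 1.1186
MRP = 9.75% − 4.77% = 4.98%
E(R_P) = R_f + β_P × MRP = 4.77% + 1.1186 × 4.98% = 10.34%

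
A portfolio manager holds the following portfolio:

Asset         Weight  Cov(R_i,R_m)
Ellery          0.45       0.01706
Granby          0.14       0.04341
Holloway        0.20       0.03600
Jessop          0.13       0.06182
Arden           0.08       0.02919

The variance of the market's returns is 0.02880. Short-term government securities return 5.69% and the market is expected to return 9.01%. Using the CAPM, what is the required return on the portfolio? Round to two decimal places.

β_Ellery = 0.01706 / 0.02880 = 0.5924
β_Granby = 0.04341 / 0.02880 = 1.5073
β_Holloway = 0.03600 / 0.02880 = 1.2500
β_Jessop = 0.06182 / 0.02880 = 2.1465
β_Arden = 0.02919 / 0.02880 = 1.0135
β_P = Σ w_i β_i = 0.45×0.5924 + 0.14×1.5073 + 0.20×1.2500 + 0.13×2.1465 + 0.08×1.0135 = 1.0877
MRP = 9.01% − 5.69% = 3.32%
E(R_P) = R_f + β_P × MRP = 5.69% + 1.0877 × 3.32% = 9.30%

9.30%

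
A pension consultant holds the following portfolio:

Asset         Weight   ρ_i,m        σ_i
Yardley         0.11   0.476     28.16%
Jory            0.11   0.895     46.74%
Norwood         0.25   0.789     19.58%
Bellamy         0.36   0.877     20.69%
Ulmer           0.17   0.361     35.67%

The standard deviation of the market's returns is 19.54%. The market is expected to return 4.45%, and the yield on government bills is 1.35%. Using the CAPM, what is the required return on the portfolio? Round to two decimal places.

4.31%

β_Yardley = 0.476 × 28.16% / 19.54% = 0.6860
β_Jory = 0.895 × 46.74% / 19.54% = 2.1409
β_Norwood = 0.789 × 19.58% / 19.54% = 0.7906
β_Bellamy = 0.877 × 20.69% / 19.54% = 0.9286
β_Ulmer = 0.361 × 35.67% / 19.54% = 0.6590
β_P = Σ w_i β_i = 0.11×0.6860 + 0.11×2.1409 + 0.25×0.7906 + 0.36×0.9286 + 0.17×0.6590 = 0.9549
MRP = 4.45% − 1.35% = 3.10%
E(R_P) = R_f + β_P × MRP = 1.35% + 0.9549 × 3.10% = 4.31%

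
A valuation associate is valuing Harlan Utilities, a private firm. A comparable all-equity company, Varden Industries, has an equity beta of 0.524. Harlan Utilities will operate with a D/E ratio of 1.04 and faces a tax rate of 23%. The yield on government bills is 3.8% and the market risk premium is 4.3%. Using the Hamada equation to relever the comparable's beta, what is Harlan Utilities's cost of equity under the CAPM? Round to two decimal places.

β_L = β_U × [1 + (1 − t)(D/E)] = 0.524 × [1 + (1 − 0.23) × 1.04]
    = 0.524 × [1 + 0.77 × 1.04] = 0.524 × 1.8008 = 0.9436
E(R) = R_f + β_L × MRP = 3.8% + 0.9436 × 4.3% = 7.86%

7.86%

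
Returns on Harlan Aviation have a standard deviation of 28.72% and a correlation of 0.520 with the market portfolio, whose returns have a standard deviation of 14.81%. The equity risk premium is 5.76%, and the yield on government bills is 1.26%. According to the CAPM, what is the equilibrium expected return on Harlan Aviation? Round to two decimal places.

β = ρ × σ_i / σ_m = 0.520 × 28.72% / 14.81% = 1.0084
E(R) = 1.26% + 1.0084 × 5.76% = 7.07%

7.07%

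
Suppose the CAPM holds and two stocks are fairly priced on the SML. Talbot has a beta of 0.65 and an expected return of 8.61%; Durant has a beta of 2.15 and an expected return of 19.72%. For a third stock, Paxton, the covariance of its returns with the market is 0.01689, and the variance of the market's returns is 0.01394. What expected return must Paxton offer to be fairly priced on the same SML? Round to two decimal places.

12.77%

MRP = (19.72% − 8.61%) / (2.15 − 0.65) = 7.4067%
R_f = 8.61% − 0.65 × 7.4067% = 3.7956%
β_Paxton = Cov / Var(R_m) = 0.01689 / 0.01394 = 1.2116
E(R_Paxton) = R_f + β × MRP = 3.7956% + 1.2116 × 7.4067% = 12.77%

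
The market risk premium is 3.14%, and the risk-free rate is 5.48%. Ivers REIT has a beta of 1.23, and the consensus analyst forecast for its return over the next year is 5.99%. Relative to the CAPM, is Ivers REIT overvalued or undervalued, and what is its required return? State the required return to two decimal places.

Overvalued; required return 9.34%

Required return = R_f + β·MRP = 5.48% + 1.23 × 3.14% = 9.34%
Forecast 5.99% < required 9.34% → the stock plots below the SML → overvalued.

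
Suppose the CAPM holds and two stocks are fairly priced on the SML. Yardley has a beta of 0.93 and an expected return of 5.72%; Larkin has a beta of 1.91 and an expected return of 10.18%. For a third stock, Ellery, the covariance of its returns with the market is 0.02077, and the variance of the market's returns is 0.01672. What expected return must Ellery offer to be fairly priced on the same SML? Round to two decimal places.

MRP = (10.18% − 5.72%) / (1.91 − 0.93) = 4.5510%
R_f = 5.72% − 0.93 × 4.5510% = 1.4876%
β_Ellery = Cov / Var(R_m) = 0.02077 / 0.01672 = 1.2422
E(R_Ellery) = R_f + β × MRP = 1.4876% + 1.2422 × 4.5510% = 7.14%

7.14%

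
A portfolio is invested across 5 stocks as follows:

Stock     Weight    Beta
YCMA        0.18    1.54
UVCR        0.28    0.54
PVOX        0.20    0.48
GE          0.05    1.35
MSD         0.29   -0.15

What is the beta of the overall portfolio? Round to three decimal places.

β_P = Σ w_i β_i = 0.18×1.54 + 0.28×0.54 + 0.20×0.48 + 0.05×1.35 + 0.29×-0.15 = 0.5484

0.548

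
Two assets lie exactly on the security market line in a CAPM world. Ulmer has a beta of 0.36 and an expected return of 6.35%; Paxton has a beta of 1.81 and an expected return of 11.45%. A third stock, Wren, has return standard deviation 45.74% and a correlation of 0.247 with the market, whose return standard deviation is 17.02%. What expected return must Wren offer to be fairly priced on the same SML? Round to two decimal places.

7.42%

MRP = (11.45% − 6.35%) / (1.81 − 0.36) = 3.5172%
R_f = 6.35% − 0.36 × 3.5172% = 5.0838%
β_Wren = ρ·σ_i/σ_m = 0.247 × 45.74 / 17.02 = 0.6638
E(R_Wren) = R_f + β × MRP = 5.0838% + 0.6638 × 3.5172% = 7.42%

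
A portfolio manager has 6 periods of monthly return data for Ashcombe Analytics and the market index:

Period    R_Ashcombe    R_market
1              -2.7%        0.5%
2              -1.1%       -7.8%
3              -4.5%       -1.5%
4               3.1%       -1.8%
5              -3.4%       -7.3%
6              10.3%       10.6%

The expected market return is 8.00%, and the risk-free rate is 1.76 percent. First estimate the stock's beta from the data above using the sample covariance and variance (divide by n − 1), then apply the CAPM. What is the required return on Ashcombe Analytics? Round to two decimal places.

5.80%

Mean R_i = (-2.7 − 1.1 − 4.5 + 3.1 − 3.4 + 10.3) / 6 = 0.2833%
Mean R_m = (0.5 − 7.8 − 1.5 − 1.8 − 7.3 + 10.6) / 6 = -1.2167%
Σ(R_i − R̄_i)(R_m − R̄_m) = 144.4683  ⇒  Cov = 144.4683 / 5 = 28.8937
Σ(R_m − R̄_m)² = 223.3483  ⇒  Var(R_m) = 223.3483 / 5 = 44.6697
β = Cov / Var(R_m) = 28.8937 / 44.6697 = 0.6468
MRP = 8.00% − 1.76% = 6.24%
E(R) = R_f + β × MRP = 1.76% + 0.6468 × 6.24% = 5.80%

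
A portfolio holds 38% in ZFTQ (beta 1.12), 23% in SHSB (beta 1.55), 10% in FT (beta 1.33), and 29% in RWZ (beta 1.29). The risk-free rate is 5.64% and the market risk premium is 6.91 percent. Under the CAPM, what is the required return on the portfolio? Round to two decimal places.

β_P = Σ w_i β_i = 0.38×1.12 + 0.23×1.55 + 0.10×1.33 + 0.29×1.29 = 1.2892
E(R_P) = R_f + β_P × MRP = 5.64% + 1.2892 × 6.91% = 14.55%

14.55%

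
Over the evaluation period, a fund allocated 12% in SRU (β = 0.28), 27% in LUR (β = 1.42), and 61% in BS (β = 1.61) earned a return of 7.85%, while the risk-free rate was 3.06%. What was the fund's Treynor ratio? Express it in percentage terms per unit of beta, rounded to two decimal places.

3.42%

β_P = 0.12×0.28 + 0.27×1.42 + 0.61×1.61 = 1.3991
Treynor = (R_P − R_f) / β_P = (7.85% − 3.06%) / 1.3991 = 4.79% / 1.3991 = 3.42%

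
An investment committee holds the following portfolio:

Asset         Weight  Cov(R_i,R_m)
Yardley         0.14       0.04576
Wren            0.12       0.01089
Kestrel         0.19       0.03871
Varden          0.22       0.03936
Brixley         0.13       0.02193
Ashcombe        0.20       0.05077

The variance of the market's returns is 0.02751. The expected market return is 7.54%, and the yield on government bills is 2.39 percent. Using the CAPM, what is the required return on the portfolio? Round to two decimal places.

9.27%

β_Yardley = 0.04576 / 0.02751 = 1.6634
β_Wren = 0.01089 / 0.02751 = 0.3959
β_Kestrel = 0.03871 / 0.02751 = 1.4071
β_Varden = 0.03936 / 0.02751 = 1.4308
β_Brixley = 0.02193 / 0.02751 = 0.7972
β_Ashcombe = 0.05077 / 0.02751 = 1.8455
β_P = Σ w_i β_i = 0.14×1.6634 + 0.12×0.3959 + 0.19×1.4071 + 0.22×1.4308 + 0.13×0.7972 + 0.20×1.8455 = 1.3352
MRP = 7.54% − 2.39% = 5.15%
E(R_P) = R_f + β_P × MRP = 2.39% + 1.3352 × 5.15% = 9.27%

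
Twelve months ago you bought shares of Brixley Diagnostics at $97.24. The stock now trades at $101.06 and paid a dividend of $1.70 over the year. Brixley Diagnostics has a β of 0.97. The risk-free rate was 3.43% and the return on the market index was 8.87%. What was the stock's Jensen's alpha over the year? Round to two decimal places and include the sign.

Realised HPR = (P1 + D1 − P0) / P0 = (101.06 + 1.70 − 97.24) / 97.24 = 5.52 / 97.24 = 5.6767%
MRP = 8.87% − 3.43% = 5.44%
CAPM required = R_f + β·MRP = 3.43% + 0.97 × 5.44% = 8.7068%
α = realised − required = 5.6767% − 8.7068% = -3.03%

-3.03%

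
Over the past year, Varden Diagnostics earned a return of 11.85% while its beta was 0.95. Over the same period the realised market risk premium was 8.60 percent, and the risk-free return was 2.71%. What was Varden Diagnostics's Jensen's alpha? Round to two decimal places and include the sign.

CAPM benchmark = R_f + β(R_m − R_f) = 2.71% + 0.95 × 8.60% = 10.8800%
α = actual − benchmark = 11.85% − 10.8800% = +0.97%

+0.97%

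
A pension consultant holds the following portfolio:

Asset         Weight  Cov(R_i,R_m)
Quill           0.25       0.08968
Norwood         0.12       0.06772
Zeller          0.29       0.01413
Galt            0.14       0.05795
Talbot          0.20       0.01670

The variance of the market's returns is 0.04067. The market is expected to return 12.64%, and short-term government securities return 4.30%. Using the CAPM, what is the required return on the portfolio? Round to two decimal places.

β_Quill = 0.08968 / 0.04067 = 2.2051
β_Norwood = 0.06772 / 0.04067 = 1.6651
β_Zeller = 0.01413 / 0.04067 = 0.3474
β_Galt = 0.05795 / 0.04067 = 1.4249
β_Talbot = 0.01670 / 0.04067 = 0.4106
β_P = Σ w_i β_i = 0.25×2.2051 + 0.12×1.6651 + 0.29×0.3474 + 0.14×1.4249 + 0.20×0.4106 = 1.1334
MRP = 12.64% − 4.30% = 8.34%
E(R_P) = R_f + β_P × MRP = 4.30% + 1.1334 × 8.34% = 13.75%

13.75%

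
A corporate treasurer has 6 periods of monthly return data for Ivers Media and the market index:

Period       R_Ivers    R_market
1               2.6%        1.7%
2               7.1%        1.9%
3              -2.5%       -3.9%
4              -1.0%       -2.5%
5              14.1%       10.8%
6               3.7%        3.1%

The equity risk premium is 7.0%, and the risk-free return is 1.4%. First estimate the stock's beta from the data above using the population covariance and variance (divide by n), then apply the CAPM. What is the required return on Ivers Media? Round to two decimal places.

9.23%

Mean R_i = (2.6 + 7.1 − 2.5 − 1.0 + 14.1 + 3.7) / 6 = 4.0000%
Mean R_m = (1.7 + 1.9 − 3.9 − 2.5 + 10.8 + 3.1) / 6 = 1.8500%
Σ(R_i − R̄_i)(R_m − R̄_m) = 149.5100  ⇒  Cov = 149.5100 / 6 = 24.9183
Σ(R_m − R̄_m)² = 133.6750  ⇒  Var(R_m) = 133.6750 / 6 = 22.2792
β = Cov / Var(R_m) = 24.9183 / 22.2792 = 1.1185
E(R) = R_f + β × MRP = 1.4% + 1.1185 × 7.0% = 9.23%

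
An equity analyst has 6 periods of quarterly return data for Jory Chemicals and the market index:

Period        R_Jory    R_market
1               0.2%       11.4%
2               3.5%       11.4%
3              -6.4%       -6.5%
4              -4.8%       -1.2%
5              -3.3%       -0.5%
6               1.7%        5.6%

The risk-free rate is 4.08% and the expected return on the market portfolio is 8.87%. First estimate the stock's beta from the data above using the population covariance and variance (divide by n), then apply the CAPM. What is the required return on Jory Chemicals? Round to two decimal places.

6.43%

Mean R_i = (0.2 + 3.5 − 6.4 − 4.8 − 3.3 + 1.7) / 6 = -1.5167%
Mean R_m = (11.4 + 11.4 − 6.5 − 1.2 − 0.5 + 5.6) / 6 = 3.3667%
Σ(R_i − R̄_i)(R_m − R̄_m) = 131.3467  ⇒  Cov = 131.3467 / 6 = 21.8911
Σ(R_m − R̄_m)² = 267.2133  ⇒  Var(R_m) = 267.2133 / 6 = 44.5356
β = Cov / Var(R_m) = 21.8911 / 44.5356 = 0.4915
MRP = 8.87% − 4.08% = 4.79%
E(R) = R_f + β × MRP = 4.08% + 0.4915 × 4.79% = 6.43%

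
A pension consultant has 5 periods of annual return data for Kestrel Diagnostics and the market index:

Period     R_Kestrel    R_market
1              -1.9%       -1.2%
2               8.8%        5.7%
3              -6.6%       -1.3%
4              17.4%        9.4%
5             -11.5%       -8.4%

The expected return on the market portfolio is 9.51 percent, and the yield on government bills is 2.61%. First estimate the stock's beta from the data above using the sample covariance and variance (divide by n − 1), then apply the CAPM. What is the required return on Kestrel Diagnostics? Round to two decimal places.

Mean R_i = (-1.9 + 8.8 − 6.6 + 17.4 − 11.5) / 5 = 1.2400%
Mean R_m = (-1.2 + 5.7 − 1.3 + 9.4 − 8.4) / 5 = 0.8400%
Σ(R_i − R̄_i)(R_m − R̄_m) = 315.9720  ⇒  Cov = 315.9720 / 4 = 78.9930
Σ(R_m − R̄_m)² = 191.0120  ⇒  Var(R_m) = 191.0120 / 4 = 47.7530
β = Cov / Var(R_m) = 78.9930 / 47.7530 = 1.6542
MRP = 9.51% − 2.61% = 6.90%
E(R) = R_f + β × MRP = 2.61% + 1.6542 × 6.90% = 14.02%

14.02%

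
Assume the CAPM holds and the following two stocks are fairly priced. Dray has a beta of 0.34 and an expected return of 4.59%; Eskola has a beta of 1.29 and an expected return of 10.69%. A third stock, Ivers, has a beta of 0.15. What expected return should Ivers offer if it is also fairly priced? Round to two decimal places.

3.37%

MRP (SML slope) = (10.69% − 4.59%) / (1.29 − 0.34) = 6.10% / 0.95 = 6.4211%
R_f (intercept) = 4.59% − 0.34 × 6.4211% = 2.4068%
E(R_Ivers) = R_f + β × MRP = 2.4068% + 0.15 × 6.4211% = 3.37%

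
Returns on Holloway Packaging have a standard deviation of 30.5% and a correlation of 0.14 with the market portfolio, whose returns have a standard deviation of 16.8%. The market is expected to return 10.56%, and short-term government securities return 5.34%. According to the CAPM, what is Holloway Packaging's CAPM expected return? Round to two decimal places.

β = ρ × σ_i / σ_m = 0.14 × 30.5% / 16.8% = 0.2542
MRP = 10.56% − 5.34% = 5.22%
E(R) = 5.34% + 0.2542 × 5.22% = 6.67%

6.67%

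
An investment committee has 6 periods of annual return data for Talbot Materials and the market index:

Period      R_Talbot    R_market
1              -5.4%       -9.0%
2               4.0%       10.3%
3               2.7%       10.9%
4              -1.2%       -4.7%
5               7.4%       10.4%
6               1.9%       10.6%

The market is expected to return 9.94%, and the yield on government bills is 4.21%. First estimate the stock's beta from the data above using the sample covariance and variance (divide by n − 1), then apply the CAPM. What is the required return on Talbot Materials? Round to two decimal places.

Mean R_i = (-5.4 + 4.0 + 2.7 − 1.2 + 7.4 + 1.9) / 6 = 1.5667%
Mean R_m = (-9.0 + 10.3 + 10.9 − 4.7 + 10.4 + 10.6) / 6 = 4.7500%
Σ(R_i − R̄_i)(R_m − R̄_m) = 177.3200  ⇒  Cov = 177.3200 / 5 = 35.4640
Σ(R_m − R̄_m)² = 413.1350  ⇒  Var(R_m) = 413.1350 / 5 = 82.6270
β = Cov / Var(R_m) = 35.4640 / 82.6270 = 0.4292
MRP = 9.94% − 4.21% = 5.73%
E(R) = R_f + β × MRP = 4.21% + 0.4292 × 5.73% = 6.67%

6.67%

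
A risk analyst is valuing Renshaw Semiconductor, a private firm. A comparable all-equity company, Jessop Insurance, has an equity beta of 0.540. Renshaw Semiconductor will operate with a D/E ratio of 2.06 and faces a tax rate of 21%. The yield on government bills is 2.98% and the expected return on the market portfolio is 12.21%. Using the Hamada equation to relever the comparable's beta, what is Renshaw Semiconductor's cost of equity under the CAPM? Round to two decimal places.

16.08%

β_L = β_U × [1 + (1 − t)(D/E)] = 0.540 × [1 + (1 − 0.21) × 2.06]
    = 0.540 × [1 + 0.79 × 2.06] = 0.540 × 2.6274 = 1.4188
MRP = 12.21% − 2.98% = 9.23%
E(R) = R_f + β_L × MRP = 2.98% + 1.4188 × 9.23% = 16.08%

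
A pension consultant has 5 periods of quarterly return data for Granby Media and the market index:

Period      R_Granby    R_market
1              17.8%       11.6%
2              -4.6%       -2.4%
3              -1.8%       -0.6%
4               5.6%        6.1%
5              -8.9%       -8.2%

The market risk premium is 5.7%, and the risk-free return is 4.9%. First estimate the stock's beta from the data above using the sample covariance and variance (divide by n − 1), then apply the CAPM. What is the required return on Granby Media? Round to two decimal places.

12.49%

Mean R_i = (17.8 − 4.6 − 1.8 + 5.6 − 8.9) / 5 = 1.6200%
Mean R_m = (11.6 − 2.4 − 0.6 + 6.1 − 8.2) / 5 = 1.3000%
Σ(R_i − R̄_i)(R_m − R̄_m) = 315.2100  ⇒  Cov = 315.2100 / 4 = 78.8025
Σ(R_m − R̄_m)² = 236.6800  ⇒  Var(R_m) = 236.6800 / 4 = 59.1700
β = Cov / Var(R_m) = 78.8025 / 59.1700 = 1.3318
E(R) = R_f + β × MRP = 4.9% + 1.3318 × 5.7% = 12.49%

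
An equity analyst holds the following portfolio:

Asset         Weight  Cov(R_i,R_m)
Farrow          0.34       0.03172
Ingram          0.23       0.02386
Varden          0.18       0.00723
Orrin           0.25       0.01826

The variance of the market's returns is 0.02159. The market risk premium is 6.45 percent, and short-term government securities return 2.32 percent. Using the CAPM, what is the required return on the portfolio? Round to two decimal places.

β_Farrow = 0.03172 / 0.02159 = 1.4692
β_Ingram = 0.02386 / 0.02159 = 1.1051
β_Varden = 0.00723 / 0.02159 = 0.3349
β_Orrin = 0.01826 / 0.02159 = 0.8458
β_P = Σ w_i β_i = 0.34×1.4692 + 0.23×1.1051 + 0.18×0.3349 + 0.25×0.8458 = 1.0254
E(R_P) = R_f + β_P × MRP = 2.32% + 1.0254 × 6.45% = 8.93%

8.93%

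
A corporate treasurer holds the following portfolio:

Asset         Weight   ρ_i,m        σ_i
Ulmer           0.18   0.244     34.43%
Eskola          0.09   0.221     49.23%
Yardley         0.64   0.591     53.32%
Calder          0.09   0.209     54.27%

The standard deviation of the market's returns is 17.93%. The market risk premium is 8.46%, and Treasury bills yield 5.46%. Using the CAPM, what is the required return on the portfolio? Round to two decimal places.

16.63%

β_Ulmer = 0.244 × 34.43% / 17.93% = 0.4685
β_Eskola = 0.221 × 49.23% / 17.93% = 0.6068
β_Yardley = 0.591 × 53.32% / 17.93% = 1.7575
β_Calder = 0.209 × 54.27% / 17.93% = 0.6326
β_P = Σ w_i β_i = 0.18×0.4685 + 0.09×0.6068 + 0.64×1.7575 + 0.09×0.6326 = 1.3207
E(R_P) = R_f + β_P × MRP = 5.46% + 1.3207 × 8.46% = 16.63%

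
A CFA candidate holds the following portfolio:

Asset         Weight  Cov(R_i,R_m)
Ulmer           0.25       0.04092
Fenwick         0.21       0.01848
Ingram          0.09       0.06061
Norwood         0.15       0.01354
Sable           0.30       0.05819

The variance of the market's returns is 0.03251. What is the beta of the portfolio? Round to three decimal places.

1.201

β_Ulmer = 0.04092 / 0.03251 = 1.2587
β_Fenwick = 0.01848 / 0.03251 = 0.5684
β_Ingram = 0.06061 / 0.03251 = 1.8643
β_Norwood = 0.01354 / 0.03251 = 0.4165
β_Sable = 0.05819 / 0.03251 = 1.7899
β_P = Σ w_i β_i = 0.25×1.2587 + 0.21×0.5684 + 0.09×1.8643 + 0.15×0.4165 + 0.30×1.7899 = 1.2013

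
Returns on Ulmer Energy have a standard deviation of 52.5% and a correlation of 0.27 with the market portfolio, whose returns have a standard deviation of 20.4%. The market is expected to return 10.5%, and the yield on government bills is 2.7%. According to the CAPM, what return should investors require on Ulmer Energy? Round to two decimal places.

β = ρ × σ_i / σ_m = 0.27 × 52.5% / 20.4% = 0.6949
MRP = 10.5% − 2.7% = 7.80%
E(R) = 2.7% + 0.6949 × 7.8% = 8.12%

8.12%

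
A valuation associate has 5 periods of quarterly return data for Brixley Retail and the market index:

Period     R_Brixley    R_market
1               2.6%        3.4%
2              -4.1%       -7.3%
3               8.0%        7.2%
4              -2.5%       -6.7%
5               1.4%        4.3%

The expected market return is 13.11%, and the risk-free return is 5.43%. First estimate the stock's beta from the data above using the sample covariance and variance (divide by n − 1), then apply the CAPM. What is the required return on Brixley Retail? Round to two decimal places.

10.47%

Mean R_i = (2.6 − 4.1 + 8.0 − 2.5 + 1.4) / 5 = 1.0800%
Mean R_m = (3.4 − 7.3 + 7.2 − 6.7 + 4.3) / 5 = 0.1800%
Σ(R_i − R̄_i)(R_m − R̄_m) = 118.1680  ⇒  Cov = 118.1680 / 4 = 29.5420
Σ(R_m − R̄_m)² = 179.9080  ⇒  Var(R_m) = 179.9080 / 4 = 44.9770
β = Cov / Var(R_m) = 29.5420 / 44.9770 = 0.6568
MRP = 13.11% − 5.43% = 7.68%
E(R) = R_f + β × MRP = 5.43% + 0.6568 × 7.68% = 10.47%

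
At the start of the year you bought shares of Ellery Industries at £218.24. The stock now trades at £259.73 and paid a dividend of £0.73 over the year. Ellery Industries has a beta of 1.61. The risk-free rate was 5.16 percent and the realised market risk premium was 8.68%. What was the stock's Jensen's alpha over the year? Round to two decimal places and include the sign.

+0.21%

Realised HPR = (P1 + D1 − P0) / P0 = (259.73 + 0.73 − 218.24) / 218.24 = 42.22 / 218.24 = 19.3457%
CAPM required = R_f + β·MRP = 5.16% + 1.61 × 8.68% = 19.1348%
α = realised − required = 19.3457% − 19.1348% = +0.21%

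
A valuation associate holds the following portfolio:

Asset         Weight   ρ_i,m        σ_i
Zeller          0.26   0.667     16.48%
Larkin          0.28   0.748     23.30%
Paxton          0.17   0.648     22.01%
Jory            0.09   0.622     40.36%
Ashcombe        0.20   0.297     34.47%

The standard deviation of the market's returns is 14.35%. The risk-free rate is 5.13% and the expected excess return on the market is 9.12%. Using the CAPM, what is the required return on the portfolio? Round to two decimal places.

14.33%

β_Zeller = 0.667 × 16.48% / 14.35% = 0.7660
β_Larkin = 0.748 × 23.30% / 14.35% = 1.2145
β_Paxton = 0.648 × 22.01% / 14.35% = 0.9939
β_Jory = 0.622 × 40.36% / 14.35% = 1.7494
β_Ashcombe = 0.297 × 34.47% / 14.35% = 0.7134
β_P = Σ w_i β_i = 0.26×0.7660 + 0.28×1.2145 + 0.17×0.9939 + 0.09×1.7494 + 0.20×0.7134 = 1.0083
E(R_P) = R_f + β_P × MRP = 5.13% + 1.0083 × 9.12% = 14.33%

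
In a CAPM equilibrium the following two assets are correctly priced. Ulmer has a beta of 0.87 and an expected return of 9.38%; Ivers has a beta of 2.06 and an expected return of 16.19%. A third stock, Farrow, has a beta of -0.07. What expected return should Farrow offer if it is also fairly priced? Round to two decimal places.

MRP (SML slope) = (16.19% − 9.38%) / (2.06 − 0.87) = 6.81% / 1.19 = 5.7227%
R_f (intercept) = 9.38% − 0.87 × 5.7227% = 4.4013%
E(R_Farrow) = R_f + β × MRP = 4.4013% + -0.07 × 5.7227% = 4.00%

4.00%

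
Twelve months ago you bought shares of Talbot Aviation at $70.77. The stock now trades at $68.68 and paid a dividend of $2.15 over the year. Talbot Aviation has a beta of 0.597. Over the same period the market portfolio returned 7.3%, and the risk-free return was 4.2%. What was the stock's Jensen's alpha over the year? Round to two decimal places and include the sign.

Realised HPR = (P1 + D1 − P0) / P0 = (68.68 + 2.15 − 70.77) / 70.77 = 0.06 / 70.77 = 0.0848%
MRP = 7.3% − 4.2% = 3.10%
CAPM required = R_f + β·MRP = 4.2% + 0.597 × 3.1% = 6.0507%
α = realised − required = 0.0848% − 6.0507% = -5.97%

-5.97%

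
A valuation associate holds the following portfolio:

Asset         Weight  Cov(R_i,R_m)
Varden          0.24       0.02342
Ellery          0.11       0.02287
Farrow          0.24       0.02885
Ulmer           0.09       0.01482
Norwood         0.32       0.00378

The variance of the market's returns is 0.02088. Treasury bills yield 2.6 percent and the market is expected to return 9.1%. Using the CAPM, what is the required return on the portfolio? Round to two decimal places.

β_Varden = 0.02342 / 0.02088 = 1.1216
β_Ellery = 0.02287 / 0.02088 = 1.0953
β_Farrow = 0.02885 / 0.02088 = 1.3817
β_Ulmer = 0.01482 / 0.02088 = 0.7098
β_Norwood = 0.00378 / 0.02088 = 0.1810
β_P = Σ w_i β_i = 0.24×1.1216 + 0.11×1.0953 + 0.24×1.3817 + 0.09×0.7098 + 0.32×0.1810 = 0.8431
MRP = 9.1% − 2.6% = 6.50%
E(R_P) = R_f + β_P × MRP = 2.6% + 0.8431 × 6.5% = 8.08%

8.08%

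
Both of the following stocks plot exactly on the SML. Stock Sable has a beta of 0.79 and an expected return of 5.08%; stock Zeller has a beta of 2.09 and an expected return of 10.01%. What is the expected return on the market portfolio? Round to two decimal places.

5.88%

Both satisfy E(R) = R_f + β·MRP, so the slope of the SML is
MRP = (10.01% − 5.08%) / (2.09 − 0.79) = 4.93% / 1.30 = 3.7923%
R_f = E(R_Sable) − β_Sable·MRP = 5.08% − 0.79 × 3.7923% = 2.0841%
E(R_m) = R_f + MRP = 2.0841% + 3.7923% = 5.88%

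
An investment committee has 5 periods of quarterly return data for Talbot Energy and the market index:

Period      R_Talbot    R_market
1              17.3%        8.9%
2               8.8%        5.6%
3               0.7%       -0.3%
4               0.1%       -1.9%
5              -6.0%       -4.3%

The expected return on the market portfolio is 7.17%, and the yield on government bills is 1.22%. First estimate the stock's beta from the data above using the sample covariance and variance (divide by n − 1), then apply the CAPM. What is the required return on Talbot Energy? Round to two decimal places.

10.90%

Mean R_i = (17.3 + 8.8 + 0.7 + 0.1 − 6.0) / 5 = 4.1800%
Mean R_m = (8.9 + 5.6 − 0.3 − 1.9 − 4.3) / 5 = 1.6000%
Σ(R_i − R̄_i)(R_m − R̄_m) = 195.2100  ⇒  Cov = 195.2100 / 4 = 48.8025
Σ(R_m − R̄_m)² = 119.9600  ⇒  Var(R_m) = 119.9600 / 4 = 29.9900
β = Cov / Var(R_m) = 48.8025 / 29.9900 = 1.6273
MRP = 7.17% − 1.22% = 5.95%
E(R) = R_f + β × MRP = 1.22% + 1.6273 × 5.95% = 10.90%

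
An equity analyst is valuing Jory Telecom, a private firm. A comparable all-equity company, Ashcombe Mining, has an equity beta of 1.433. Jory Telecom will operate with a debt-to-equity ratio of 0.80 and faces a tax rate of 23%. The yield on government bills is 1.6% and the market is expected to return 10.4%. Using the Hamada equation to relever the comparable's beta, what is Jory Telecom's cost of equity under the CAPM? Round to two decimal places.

β_L = β_U × [1 + (1 − t)(D/E)] = 1.433 × [1 + (1 − 0.23) × 0.80]
    = 1.433 × [1 + 0.77 × 0.80] = 1.433 × 1.6160 = 2.3157
MRP = 10.4% − 1.6% = 8.80%
E(R) = R_f + β_L × MRP = 1.6% + 2.3157 × 8.8% = 21.98%

21.98%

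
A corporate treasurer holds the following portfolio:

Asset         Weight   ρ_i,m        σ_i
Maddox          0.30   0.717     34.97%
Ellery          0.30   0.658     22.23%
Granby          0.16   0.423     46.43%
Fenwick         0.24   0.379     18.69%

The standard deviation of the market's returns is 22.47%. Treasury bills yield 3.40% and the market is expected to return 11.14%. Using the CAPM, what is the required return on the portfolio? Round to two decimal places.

β_Maddox = 0.717 × 34.97% / 22.47% = 1.1159
β_Ellery = 0.658 × 22.23% / 22.47% = 0.6510
β_Granby = 0.423 × 46.43% / 22.47% = 0.8740
β_Fenwick = 0.379 × 18.69% / 22.47% = 0.3152
β_P = Σ w_i β_i = 0.30×1.1159 + 0.30×0.6510 + 0.16×0.8740 + 0.24×0.3152 = 0.7456
MRP = 11.14% − 3.40% = 7.74%
E(R_P) = R_f + β_P × MRP = 3.40% + 0.7456 × 7.74% = 9.17%

9.17%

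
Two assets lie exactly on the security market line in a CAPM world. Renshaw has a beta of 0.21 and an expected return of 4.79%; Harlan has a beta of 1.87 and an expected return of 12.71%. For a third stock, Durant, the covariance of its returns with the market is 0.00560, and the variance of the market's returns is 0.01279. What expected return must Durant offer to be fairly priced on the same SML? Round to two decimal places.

5.88%

MRP = (12.71% − 4.79%) / (1.87 − 0.21) = 4.7711%
R_f = 4.79% − 0.21 × 4.7711% = 3.7881%
β_Durant = Cov / Var(R_m) = 0.00560 / 0.01279 = 0.4378
E(R_Durant) = R_f + β × MRP = 3.7881% + 0.4378 × 4.7711% = 5.88%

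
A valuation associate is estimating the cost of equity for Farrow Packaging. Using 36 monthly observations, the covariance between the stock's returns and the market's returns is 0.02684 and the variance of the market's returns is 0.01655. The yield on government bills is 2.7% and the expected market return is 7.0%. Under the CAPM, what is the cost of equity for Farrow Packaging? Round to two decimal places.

9.67%

β = Cov(R_i, R_m) / Var(R_m) = 0.02684 / 0.01655 = 1.6218
MRP = 7.0% − 2.7% = 4.30%
E(R) = R_f + β × MRP = 2.7% + 1.6218 × 4.3% = 9.67%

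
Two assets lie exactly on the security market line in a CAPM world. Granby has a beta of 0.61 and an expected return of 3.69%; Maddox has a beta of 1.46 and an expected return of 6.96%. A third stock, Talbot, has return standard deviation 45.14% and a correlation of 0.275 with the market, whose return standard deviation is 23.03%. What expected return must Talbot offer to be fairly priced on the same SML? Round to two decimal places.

3.42%

MRP = (6.96% − 3.69%) / (1.46 − 0.61) = 3.8471%
R_f = 3.69% − 0.61 × 3.8471% = 1.3433%
β_Talbot = ρ·σ_i/σ_m = 0.275 × 45.14 / 23.03 = 0.5390
E(R_Talbot) = R_f + β × MRP = 1.3433% + 0.5390 × 3.8471% = 3.42%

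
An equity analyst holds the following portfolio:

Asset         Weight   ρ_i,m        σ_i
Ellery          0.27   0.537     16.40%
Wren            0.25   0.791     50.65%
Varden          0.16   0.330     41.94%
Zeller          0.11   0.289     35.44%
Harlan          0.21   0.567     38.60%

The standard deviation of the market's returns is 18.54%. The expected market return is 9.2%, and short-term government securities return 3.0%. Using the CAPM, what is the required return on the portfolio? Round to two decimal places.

β_Ellery = 0.537 × 16.40% / 18.54% = 0.4750
β_Wren = 0.791 × 50.65% / 18.54% = 2.1610
β_Varden = 0.330 × 41.94% / 18.54% = 0.7465
β_Zeller = 0.289 × 35.44% / 18.54% = 0.5524
β_Harlan = 0.567 × 38.60% / 18.54% = 1.1805
β_P = Σ w_i β_i = 0.27×0.4750 + 0.25×2.1610 + 0.16×0.7465 + 0.11×0.5524 + 0.21×1.1805 = 1.0966
MRP = 9.2% − 3.0% = 6.20%
E(R_P) = R_f + β_P × MRP = 3.0% + 1.0966 × 6.2% = 9.80%

9.80%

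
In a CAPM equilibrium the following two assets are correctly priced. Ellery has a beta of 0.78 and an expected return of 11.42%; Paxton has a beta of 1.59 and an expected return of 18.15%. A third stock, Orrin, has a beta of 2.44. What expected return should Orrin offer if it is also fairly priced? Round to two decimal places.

25.21%

MRP (SML slope) = (18.15% − 11.42%) / (1.59 − 0.78) = 6.73% / 0.81 = 8.3086%
R_f (intercept) = 11.42% − 0.78 × 8.3086% = 4.9393%
E(R_Orrin) = R_f + β × MRP = 4.9393% + 2.44 × 8.3086% = 25.21%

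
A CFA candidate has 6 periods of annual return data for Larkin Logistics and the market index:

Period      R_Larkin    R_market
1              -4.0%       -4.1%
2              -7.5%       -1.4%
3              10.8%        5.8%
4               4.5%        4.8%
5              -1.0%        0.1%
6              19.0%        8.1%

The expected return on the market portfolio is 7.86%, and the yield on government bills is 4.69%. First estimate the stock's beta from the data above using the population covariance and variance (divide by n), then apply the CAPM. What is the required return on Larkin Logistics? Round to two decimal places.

Mean R_i = (-4.0 − 7.5 + 10.8 + 4.5 − 1.0 + 19.0) / 6 = 3.6333%
Mean R_m = (-4.1 − 1.4 + 5.8 + 4.8 + 0.1 + 8.1) / 6 = 2.2167%
Σ(R_i − R̄_i)(R_m − R̄_m) = 216.6167  ⇒  Cov = 216.6167 / 6 = 36.1028
Σ(R_m − R̄_m)² = 111.5883  ⇒  Var(R_m) = 111.5883 / 6 = 18.5981
β = Cov / Var(R_m) = 36.1028 / 18.5981 = 1.9412
MRP = 7.86% − 4.69% = 3.17%
E(R) = R_f + β × MRP = 4.69% + 1.9412 × 3.17% = 10.84%

10.84%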